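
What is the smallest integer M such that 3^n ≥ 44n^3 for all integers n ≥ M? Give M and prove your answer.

M = 10

At n = 9: 19683 < 32076, so the inequality fails and M ≥ 10. We prove 3^n ≥ 44n^3 for all n ≥ 10.
When n = 10: 3^n = 59049 and 44n^3 = 44000, so 59049 ≥ 44000.
Suppose the result is true for n = p, so 3^p ≥ 44p^3.
Then 3^(p + 1) = 3·(3^p) ≥ 3·(44p^3).
Also, for p ≥ 10 we have 3·(44p^3) ≥ 44(p+1)^3, since 3 ≥ (1 + 1/p)^3 for all p ≥ 10.
Combining, 3^(p + 1) ≥ 44(p+1)^3.
Hence, by induction on n, the claim holds for every n ≥ 10.
Hence the smallest such M is 10.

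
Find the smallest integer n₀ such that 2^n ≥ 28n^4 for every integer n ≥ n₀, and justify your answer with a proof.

n₀ = 23

At n = 22: 4194304 < 6559168, so the inequality fails and n₀ ≥ 23. We prove 2^n ≥ 28n^4 for all n ≥ 23.
For the base case n = 23: 2^n = 8388608 and 28n^4 = 7835548, so 8388608 ≥ 7835548.
For the inductive step, assume it holds for an arbitrary r ≥ 23, so 2^r ≥ 28r^4.
Then 2^(r + 1) = 2·(2^r) ≥ 2·(28r^4).
Also, for r ≥ 23 we have 2·(28r^4) ≥ 28(r+1)^4, since 2 ≥ (1 + 1/r)^4 for all r ≥ 23.
Combining, 2^(r + 1) ≥ 28(r+1)^4.
By the principle of mathematical induction, the result holds for all n ≥ 23.
Hence the smallest such n₀ is 23.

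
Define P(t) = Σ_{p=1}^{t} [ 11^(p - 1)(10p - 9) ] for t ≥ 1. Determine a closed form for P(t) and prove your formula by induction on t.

We claim P(t) = 11^t(t - 1) + 1 for all t ≥ 1.
When t = 1: P(1) = 1, and the closed form gives 1. They agree.
Inductive step: suppose the statement holds for some p ≥ 1, so P(p) = 11^p(p - 1) + 1.
Then P(p+1) = P(p) + (11^p(10p + 1)) = (11^p(p - 1) + 1) + (11^p(10p + 1)).
Simplifying, P(p+1) = 11^(p + 1)p + 1 = 11^(p+1)((p+1) - 1) + 1,
which is the closed form with t = p+1.
Hence, by induction on t, the claim holds for every t ≥ 1.

P(t) = 11^t(t - 1) + 1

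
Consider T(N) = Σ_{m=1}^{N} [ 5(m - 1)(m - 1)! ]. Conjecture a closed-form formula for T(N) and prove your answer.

T(N) = 5N! - 5

We claim T(N) = 5N! - 5 for all N ≥ 1.
For the base case N = 1: T(1) = 0, and the closed form gives 0. They agree.
Inductive step: suppose the statement holds for some m ≥ 1, so T(m) = 5m! - 5.
Then T(m+1) = T(m) + (5m·m!) = (5m! - 5) + (5m·m!).
Simplifying, T(m+1) = 5(m+1)! - 5,
which is the closed form with N = m+1.
Hence, by induction on N, the claim holds for every N ≥ 1.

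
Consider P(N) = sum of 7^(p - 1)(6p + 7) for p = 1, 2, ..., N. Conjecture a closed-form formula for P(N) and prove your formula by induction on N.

P(N) = 7^N(N + 1) - 1

We claim P(N) = 7^N(N + 1) - 1 for all N ≥ 1.
Base step (N = 1): P(1) = 13, and the closed form gives 13. They agree.
Suppose the result is true for N = p, so P(p) = 7^p(p + 1) - 1.
Then P(p+1) = P(p) + (7^p(6p + 13)) = (7^p(p + 1) - 1) + (7^p(6p + 13)).
Simplifying, P(p+1) = 7·7^p·p + 14·7^p - 1 = 7^(p+1)((p+1) + 1) - 1,
which is the closed form with N = p+1.
This completes the induction.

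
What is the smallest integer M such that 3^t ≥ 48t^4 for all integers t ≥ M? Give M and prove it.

At t = 12: 531441 < 995328, so the inequality fails and M ≥ 13. We prove 3^t ≥ 48t^4 for all t ≥ 13.
Base step (t = 13): 3^t = 1594323 and 48t^4 = 1370928, so 1594323 ≥ 1370928.
Suppose the result is true for t = j, so 3^j ≥ 48j^4.
Then 3^(j + 1) = 3·(3^j) ≥ 3·(48j^4).
Also, for j ≥ 13 we have 3·(48j^4) ≥ 48(j+1)^4, since 3 ≥ (1 + 1/j)^4 for all j ≥ 13.
Combining, 3^(j + 1) ≥ 48(j+1)^4.
Hence, by induction on t, the claim holds for every t ≥ 13.
Hence the smallest such M is 13.

M = 13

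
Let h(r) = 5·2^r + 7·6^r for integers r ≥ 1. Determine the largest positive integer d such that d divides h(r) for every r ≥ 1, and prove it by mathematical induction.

Computing the first values: h(1) = 52 and h(2) = 272; gcd(52, 272) = 4, so d ≤ 4.
We prove 4 | 5·2^r + 7·6^r for all r ≥ 1 by induction on r.
Base case (r = 1): h(1) = 52 = 4·(13), so 4 | h(1).
For the inductive step, assume it holds for an arbitrary m ≥ 1, i.e. 4 | h(m). Then
h(m+1) − 6·h(m) = (5·2^(m+1) + 7·6^(m+1)) − 6·(5·2^m + 7·6^m) = (5)·2^m·(2 − 6) = (-20)·2^m. Since 4 | h(m) by the inductive hypothesis, 4 | 6·h(m); and 4 | -20 since -20 = 4·-5. Therefore 4 | h(m+1).
By the principle of mathematical induction, the result holds for all r ≥ 1.
Therefore the largest such d is 4.

d = 4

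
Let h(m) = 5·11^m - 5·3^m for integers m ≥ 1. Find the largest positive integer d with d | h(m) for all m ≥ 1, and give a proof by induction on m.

Computing the first values: h(1) = 40 and h(2) = 560; gcd(40, 560) = 40, so d ≤ 40.
We prove 40 | 5·11^m - 5·3^m for all m ≥ 1 by induction on m.
For the base case m = 1: h(1) = 40 = 40·(1), so 40 | h(1).
Inductive step: assume the claim holds for m = r, i.e. 40 | h(r). Then
h(r+1) − 11·h(r) = (5·11^(r+1) - 5·3^(r+1)) − 11·(5·11^r - 5·3^r) = (-5)·3^r·(3 − 11) = (40)·3^r. Since 40 | h(r) by the inductive hypothesis, 40 | 11·h(r); and 40 | 40 since 40 = 40·1. Therefore 40 | h(r+1).
By the principle of mathematical induction, the result holds for all m ≥ 1.
Therefore the largest such d is 40.

d = 40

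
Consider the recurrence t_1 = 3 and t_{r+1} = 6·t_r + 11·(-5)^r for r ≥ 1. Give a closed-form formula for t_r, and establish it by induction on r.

t_r = -(-5)^r - 2·6^(r - 1)

Computing the first terms: t_1 = 3, t_2 = -37, t_3 = 53. This suggests t_r = -(-5)^r - 2·6^(r - 1).
Base case (r = 1): the formula gives 3 = 3 = t_1.
Inductive step: assume the claim holds for r = j, so t_j = -(-5)^j - 2·6^(j - 1).
Then t_{j+1} = 6·t_j + 11·(-5)^j = 6·(-(-5)^j - 2·6^(j - 1)) + 11·(-5)^j = -(-5)^(j + 1) - 2·6^j = -(-5)^(j+1) - 2·6^((j+1) - 1),
which is the claimed formula at r = j+1.
By the principle of mathematical induction, the result holds for all r ≥ 1.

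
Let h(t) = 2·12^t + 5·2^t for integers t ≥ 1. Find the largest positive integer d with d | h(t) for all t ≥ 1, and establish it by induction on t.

d = 2

Computing the first values: h(1) = 34 and h(2) = 308; gcd(34, 308) = 2, so d ≤ 2.
We prove 2 | 2·12^t + 5·2^t for all t ≥ 1 by induction on t.
Base step (t = 1): h(1) = 34 = 2·(17), so 2 | h(1).
Inductive step: suppose the statement holds for some m ≥ 1, i.e. 2 | h(m). Then
h(m+1) − 12·h(m) = (2·12^(m+1) + 5·2^(m+1)) − 12·(2·12^m + 5·2^m) = (5)·2^m·(2 − 12) = (-50)·2^m. Since 2 | h(m) by the inductive hypothesis, 2 | 12·h(m); and 2 | -50 since -50 = 2·-25. Therefore 2 | h(m+1).
By the principle of mathematical induction, the result holds for all t ≥ 1.
Therefore the largest such d is 2.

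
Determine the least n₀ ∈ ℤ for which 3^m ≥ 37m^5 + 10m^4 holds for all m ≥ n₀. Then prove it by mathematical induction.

n₀ = 16

At m = 15: 14348907 < 28603125, so the inequality fails and n₀ ≥ 16. We prove 3^m ≥ 37m^5 + 10m^4 for all m ≥ 16.
When m = 16: 3^m = 43046721 and 37m^5 + 10m^4 = 39452672, so 43046721 ≥ 39452672.
Inductive step: assume the claim holds for m = j, so 3^j ≥ 37j^5 + 10j^4.
Then 3^(j + 1) = 3·(3^j) ≥ 3·(37j^5 + 10j^4).
Also, for j ≥ 16 we have 3·(37j^5 + 10j^4) ≥ 37(j+1)^5 + 10(j+1)^4, since 3·(37j^5 + 10j^4) − (37(j+1)^5 + 10(j+1)^4) = 74j^5 - 165j^4 - 410j^3 - 430j^2 - 225j - 47, which is nonnegative for all j ≥ 16.
Combining, 3^(j + 1) ≥ 37(j+1)^5 + 10(j+1)^4.
Hence, by induction on m, the claim holds for every m ≥ 16.
Hence the smallest such n₀ is 16.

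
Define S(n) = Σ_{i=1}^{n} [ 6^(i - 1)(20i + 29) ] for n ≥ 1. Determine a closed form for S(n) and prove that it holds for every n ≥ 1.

S(n) = 6^n(4n + 5) - 5

We claim S(n) = 6^n(4n + 5) - 5 for all n ≥ 1.
For the base case n = 1: S(1) = 49, and the closed form gives 49. They agree.
Suppose the result is true for n = i, so S(i) = 6^i(4i + 5) - 5.
Then S(i+1) = S(i) + (6^i(20i + 49)) = (6^i(4i + 5) - 5) + (6^i(20i + 49)).
Simplifying, S(i+1) = 24·6^i·i + 54·6^i - 5 = 6^(i+1)(4(i+1) + 5) - 5,
which is the closed form with n = i+1.
Hence, by induction on n, the claim holds for every n ≥ 1.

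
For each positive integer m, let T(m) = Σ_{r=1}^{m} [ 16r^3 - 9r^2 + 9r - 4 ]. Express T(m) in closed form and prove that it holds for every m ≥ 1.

T(m) = m(4m^3 + 5m^2 + 4m - 1)

We claim T(m) = m(4m^3 + 5m^2 + 4m - 1) for all m ≥ 1.
Base step (m = 1): T(1) = 12, and the closed form gives 12. They agree.
Inductive step: assume the claim holds for m = r, so T(r) = r(4r^3 + 5r^2 + 4r - 1).
Then T(r+1) = T(r) + (16r^3 + 39r^2 + 39r + 12) = (r(4r^3 + 5r^2 + 4r - 1)) + (16r^3 + 39r^2 + 39r + 12).
Simplifying, T(r+1) = (r + 1)(4r^3 + 17r^2 + 26r + 12) = (r+1)(4(r+1)^3 + 5(r+1)^2 + 4(r+1) - 1),
which is the closed form with m = r+1.
Hence, by induction on m, the claim holds for every m ≥ 1.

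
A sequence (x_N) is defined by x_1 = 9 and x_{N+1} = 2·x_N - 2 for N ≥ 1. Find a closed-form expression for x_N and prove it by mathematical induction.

x_N = 7·2^(N - 1) + 2

Computing the first terms: x_1 = 9, x_2 = 16, x_3 = 30. This suggests x_N = 7·2^(N - 1) + 2.
When N = 1: the formula gives 9 = 9 = x_1.
Suppose the result is true for N = j, so x_j = 7·2^(j - 1) + 2.
Then x_{j+1} = 2·x_j - 2 = 2·(7·2^(j - 1) + 2) - 2 = 7·2^j + 2 = 7·2^((j+1) - 1) + 2,
which is the claimed formula at N = j+1.
Hence, by induction on N, the claim holds for every N ≥ 1.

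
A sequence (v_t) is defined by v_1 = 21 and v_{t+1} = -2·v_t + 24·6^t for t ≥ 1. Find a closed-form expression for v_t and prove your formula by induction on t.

Computing the first terms: v_1 = 21, v_2 = 102, v_3 = 660. This suggests v_t = 3(-2)^(t - 1) + 3·6^t.
Base case (t = 1): the formula gives 21 = 21 = v_1.
For the inductive step, assume it holds for an arbitrary r ≥ 1, so v_r = 3(-2)^(r - 1) + 3·6^r.
Then v_{r+1} = -2·v_r + 24·6^r = -2·(3(-2)^(r - 1) + 3·6^r) + 24·6^r = 3(-2)^r + 3·6^(r + 1) = 3(-2)^((r+1) - 1) + 3·6^(r+1),
which is the claimed formula at t = r+1.
By induction, the statement is established for all t ≥ 1.

v_t = 3(-2)^(t - 1) + 3·6^t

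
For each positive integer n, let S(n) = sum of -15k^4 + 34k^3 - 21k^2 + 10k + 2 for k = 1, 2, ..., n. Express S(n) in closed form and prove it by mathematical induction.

We claim S(n) = -n(3n^4 - n^3 - 5n^2 - 3n - 4) for all n ≥ 1.
When n = 1: S(1) = 10, and the closed form gives 10. They agree.
Inductive step: suppose the statement holds for some k ≥ 1, so S(k) = k(-3k^4 + k^3 + 5k^2 + 3k + 4).
Then S(k+1) = S(k) + (-15k^4 - 26k^3 - 9k^2 + 10k + 10) = (k(-3k^4 + k^3 + 5k^2 + 3k + 4)) + (-15k^4 - 26k^3 - 9k^2 + 10k + 10).
Simplifying, S(k+1) = -(k + 1)(3k^4 + 11k^3 + 10k^2 - 4k - 10) = -(k+1)(3(k+1)^4 - (k+1)^3 - 5(k+1)^2 - 3(k+1) - 4),
which is the closed form with n = k+1.
This completes the induction.

S(n) = -n(3n^4 - n^3 - 5n^2 - 3n - 4)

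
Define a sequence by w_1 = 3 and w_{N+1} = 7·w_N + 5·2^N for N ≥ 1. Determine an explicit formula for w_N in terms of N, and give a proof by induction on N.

Computing the first terms: w_1 = 3, w_2 = 31, w_3 = 237. This suggests w_N = -2^N + 5·7^(N - 1).
Base step (N = 1): the formula gives 3 = 3 = w_1.
Inductive step: assume the claim holds for N = j, so w_j = -2^j + 5·7^(j - 1).
Then w_{j+1} = 7·w_j + 5·2^j = 7·(-2^j + 5·7^(j - 1)) + 5·2^j = -2^(j + 1) + 5·7^j = -2^(j+1) + 5·7^((j+1) - 1),
which is the claimed formula at N = j+1.
This completes the induction.

w_N = -2^N + 5·7^(N - 1)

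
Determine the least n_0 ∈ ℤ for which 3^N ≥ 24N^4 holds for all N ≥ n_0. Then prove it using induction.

At N = 11: 177147 < 351384, so the inequality fails and n_0 ≥ 12. We prove 3^N ≥ 24N^4 for all N ≥ 12.
When N = 12: 3^N = 531441 and 24N^4 = 497664, so 531441 ≥ 497664.
Inductive step: assume the claim holds for N = p, so 3^p ≥ 24p^4.
Then 3^(p + 1) = 3·(3^p) ≥ 3·(24p^4).
Also, for p ≥ 12 we have 3·(24p^4) ≥ 24(p+1)^4, since 3 ≥ (1 + 1/p)^4 for all p ≥ 12.
Combining, 3^(p + 1) ≥ 24(p+1)^4.
By the principle of mathematical induction, the result holds for all N ≥ 12.
Hence the smallest such n_0 is 12.

n_0 = 12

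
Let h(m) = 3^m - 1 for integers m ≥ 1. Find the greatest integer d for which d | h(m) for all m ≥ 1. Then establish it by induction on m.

d = 2

Computing the first values: h(1) = 2 and h(2) = 8; gcd(2, 8) = 2, so d ≤ 2.
We prove 2 | 3^m - 1 for all m ≥ 1 by induction on m.
Base case (m = 1): h(1) = 2 = 2·(1), so 2 | h(1).
Inductive step: assume the claim holds for m = j, i.e. 2 | h(j). Then
3^{j+1} − 1^{j+1} = 3·3^j − 1·1^j = 3·(3^j − 1^j) + (2)·1^j. The first term is divisible by 2 by the inductive hypothesis, and the second term (2)·1^j is divisible by 2 since 2 | 2. Hence 2 | h(j+1).
By induction, the statement is established for all m ≥ 1.
Therefore the largest such d is 2.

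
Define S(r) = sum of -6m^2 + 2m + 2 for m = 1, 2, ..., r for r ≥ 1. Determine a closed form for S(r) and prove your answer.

S(r) = -2r(r^2 + r - 1)

We claim S(r) = -2r(r^2 + r - 1) for all r ≥ 1.
When r = 1: S(1) = -2, and the closed form gives -2. They agree.
Suppose the result is true for r = m, so S(m) = 2m(-m^2 - m + 1).
Then S(m+1) = S(m) + (2m - 6(m + 1)^2 + 4) = (2m(-m^2 - m + 1)) + (2m - 6(m + 1)^2 + 4).
Simplifying, S(m+1) = -2(m + 1)(m^2 + 3m + 1) = -2(m+1)((m+1)^2 + (m+1) - 1),
which is the closed form with r = m+1.
Hence, by induction on r, the claim holds for every r ≥ 1.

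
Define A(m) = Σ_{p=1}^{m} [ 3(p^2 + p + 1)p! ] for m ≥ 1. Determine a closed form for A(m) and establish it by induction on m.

We claim A(m) = (3m + 3)(m + 1)! - 3 for all m ≥ 1.
For the base case m = 1: A(1) = 9, and the closed form gives 9. They agree.
For the inductive step, assume it holds for an arbitrary p ≥ 1, so A(p) = (3p + 3)(p + 1)! - 3.
Then A(p+1) = A(p) + (3(p^2 + 3p + 3)(p + 1)!) = ((3p + 3)(p + 1)! - 3) + (3(p^2 + 3p + 3)(p + 1)!).
Simplifying, A(p+1) = (3(p+1) + 3)((p+1) + 1)! - 3,
which is the closed form with m = p+1.
By the principle of mathematical induction, the result holds for all m ≥ 1.

A(m) = (3m + 3)(m + 1)! - 3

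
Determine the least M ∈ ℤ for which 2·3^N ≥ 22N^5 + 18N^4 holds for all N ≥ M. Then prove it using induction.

At N = 14: 9565938 < 12523616, so the inequality fails and M ≥ 15. We prove 2·3^N ≥ 22N^5 + 18N^4 for all N ≥ 15.
For the base case N = 15: 2·3^N = 28697814 and 22N^5 + 18N^4 = 17617500, so 28697814 ≥ 17617500.
Inductive step: assume the claim holds for N = r, so 2·3^r ≥ 22r^5 + 18r^4.
Then 2·3^(r + 1) = 3·(2·3^r) ≥ 3·(22r^5 + 18r^4).
Also, for r ≥ 15 we have 3·(22r^5 + 18r^4) ≥ 22(r+1)^5 + 18(r+1)^4, since 3·(22r^5 + 18r^4) − (22(r+1)^5 + 18(r+1)^4) = 44r^5 - 74r^4 - 292r^3 - 328r^2 - 182r - 40, which is nonnegative for all r ≥ 15.
Combining, 2·3^(r + 1) ≥ 22(r+1)^5 + 18(r+1)^4.
Hence, by induction on N, the claim holds for every N ≥ 15.
Hence the smallest such M is 15.

M = 15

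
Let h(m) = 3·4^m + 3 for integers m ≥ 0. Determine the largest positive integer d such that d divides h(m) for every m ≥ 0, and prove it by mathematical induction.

d = 3

Computing the first values: h(0) = 6 and h(1) = 15; gcd(6, 15) = 3, so d ≤ 3.
We prove 3 | 3·4^m + 3 for all m ≥ 0 by induction on m.
Base step (m = 0): h(0) = 6 = 3·(2), so 3 | h(0).
Inductive step: suppose the statement holds for some k ≥ 0, i.e. 3 | h(k). Then
h(k+1) = 3·4^(k+1) + 3 = 4·(3·4^k + 3) - 9 = 4·h(k) - 9. The first term is divisible by 3 by the inductive hypothesis, and -9 is divisible by 3. Hence 3 | h(k+1).
By induction, the statement is established for all m ≥ 0.
Therefore the largest such d is 3.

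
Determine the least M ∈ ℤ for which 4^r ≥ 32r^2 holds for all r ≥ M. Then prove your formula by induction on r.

M = 5

At r = 4: 256 < 512, so the inequality fails and M ≥ 5. We prove 4^r ≥ 32r^2 for all r ≥ 5.
For the base case r = 5: 4^r = 1024 and 32r^2 = 800, so 1024 ≥ 800.
Suppose the result is true for r = i, so 4^i ≥ 32i^2.
Then 4^(i + 1) = 4·(4^i) ≥ 4·(32i^2).
Also, for i ≥ 5 we have 4·(32i^2) ≥ 32(i+1)^2, since 4 ≥ (1 + 1/i)^2 for all i ≥ 5.
Combining, 4^(i + 1) ≥ 32(i+1)^2.
By induction, the statement is established for all r ≥ 5.
Hence the smallest such M is 5.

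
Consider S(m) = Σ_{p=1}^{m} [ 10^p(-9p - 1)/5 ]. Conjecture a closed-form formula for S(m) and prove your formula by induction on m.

We claim S(m) = -2·10^m·m for all m ≥ 1.
Base case (m = 1): S(1) = -20, and the closed form gives -20. They agree.
Suppose the result is true for m = p, so S(p) = -2·10^p·p.
Then S(p+1) = S(p) + (10^p(-18p - 20)) = (-2·10^p·p) + (10^p(-18p - 20)).
Simplifying, S(p+1) = 20·10^p(-p - 1) = -2·10^(p+1)·(p+1),
which is the closed form with m = p+1.
Hence, by induction on m, the claim holds for every m ≥ 1.

S(m) = -2·10^m·m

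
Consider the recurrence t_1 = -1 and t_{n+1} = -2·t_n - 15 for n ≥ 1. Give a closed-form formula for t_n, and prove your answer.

Computing the first terms: t_1 = -1, t_2 = -13, t_3 = 11. This suggests t_n = (-2)^(n + 1) - 5.
Base case (n = 1): the formula gives -1 = -1 = t_1.
Suppose the result is true for n = p, so t_p = (-2)^(p + 1) - 5.
Then t_{p+1} = -2·t_p - 15 = -2·((-2)^(p + 1) - 5) - 15 = (-2)^(p + 2) - 5 = (-2)^((p+1) + 1) - 5,
which is the claimed formula at n = p+1.
By induction, the statement is established for all n ≥ 1.

t_n = (-2)^(n + 1) - 5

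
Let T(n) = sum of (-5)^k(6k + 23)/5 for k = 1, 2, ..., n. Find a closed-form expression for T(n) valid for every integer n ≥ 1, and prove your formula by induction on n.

We claim T(n) = (-5)^n(n + 4) - 4 for all n ≥ 1.
For the base case n = 1: T(1) = -29, and the closed form gives -29. They agree.
Inductive step: suppose the statement holds for some k ≥ 1, so T(k) = (-5)^k(k + 4) - 4.
Then T(k+1) = T(k) + ((-5)^k(-6k - 29)) = ((-5)^k(k + 4) - 4) + ((-5)^k(-6k - 29)).
Simplifying, T(k+1) = -5(-5)^k·k - 25(-5)^k - 4 = (-5)^(k+1)((k+1) + 4) - 4,
which is the closed form with n = k+1.
By induction, the statement is established for all n ≥ 1.

T(n) = (-5)^n(n + 4) - 4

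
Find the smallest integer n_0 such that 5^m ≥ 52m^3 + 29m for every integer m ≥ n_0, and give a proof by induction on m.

n_0 = 6

At m = 5: 3125 < 6645, so the inequality fails and n_0 ≥ 6. We prove 5^m ≥ 52m^3 + 29m for all m ≥ 6.
For the base case m = 6: 5^m = 15625 and 52m^3 + 29m = 11406, so 15625 ≥ 11406.
Suppose the result is true for m = j, so 5^j ≥ 52j^3 + 29j.
Then 5^(j + 1) = 5·(5^j) ≥ 5·(52j^3 + 29j).
Also, for j ≥ 6 we have 5·(52j^3 + 29j) ≥ 52(j+1)^3 + 29(j+1), since 5·(52j^3 + 29j) − (52(j+1)^3 + 29(j+1)) = 208j^3 - 156j^2 - 40j - 81, which is nonnegative for all j ≥ 6.
Combining, 5^(j + 1) ≥ 52(j+1)^3 + 29(j+1).
Hence, by induction on m, the claim holds for every m ≥ 6.
Hence the smallest such n_0 is 6.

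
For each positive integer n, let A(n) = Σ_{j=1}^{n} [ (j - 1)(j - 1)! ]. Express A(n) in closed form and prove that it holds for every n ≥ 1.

We claim A(n) = n! - 1 for all n ≥ 1.
Base case (n = 1): A(1) = 0, and the closed form gives 0. They agree.
For the inductive step, assume it holds for an arbitrary j ≥ 1, so A(j) = j! - 1.
Then A(j+1) = A(j) + (j·j!) = (j! - 1) + (j·j!).
Simplifying, A(j+1) = (j+1)! - 1,
which is the closed form with n = j+1.
Hence, by induction on n, the claim holds for every n ≥ 1.

A(n) = n! - 1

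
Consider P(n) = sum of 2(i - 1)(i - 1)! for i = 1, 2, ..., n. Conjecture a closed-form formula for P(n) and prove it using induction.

We claim P(n) = 2n! - 2 for all n ≥ 1.
Base case (n = 1): P(1) = 0, and the closed form gives 0. They agree.
For the inductive step, assume it holds for an arbitrary i ≥ 1, so P(i) = 2i! - 2.
Then P(i+1) = P(i) + (2i·i!) = (2i! - 2) + (2i·i!).
Simplifying, P(i+1) = 2(i+1)! - 2,
which is the closed form with n = i+1.
Hence, by induction on n, the claim holds for every n ≥ 1.

P(n) = 2n! - 2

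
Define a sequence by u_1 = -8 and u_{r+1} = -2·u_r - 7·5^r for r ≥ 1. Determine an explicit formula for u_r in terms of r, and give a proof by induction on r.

Computing the first terms: u_1 = -8, u_2 = -19, u_3 = -137. This suggests u_r = -3(-2)^(r - 1) - 5^r.
Base step (r = 1): the formula gives -8 = -8 = u_1.
Inductive step: assume the claim holds for r = i, so u_i = -3(-2)^(i - 1) - 5^i.
Then u_{i+1} = -2·u_i - 7·5^i = -2·(-3(-2)^(i - 1) - 5^i) - 7·5^i = -3(-2)^i - 5^(i + 1) = -3(-2)^((i+1) - 1) - 5^(i+1),
which is the claimed formula at r = i+1.
Hence, by induction on r, the claim holds for every r ≥ 1.

u_r = -3(-2)^(r - 1) - 5^r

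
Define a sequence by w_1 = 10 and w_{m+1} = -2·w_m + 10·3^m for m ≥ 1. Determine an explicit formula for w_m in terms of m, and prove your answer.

w_m = (-2)^(m + 1) + 2·3^m

Computing the first terms: w_1 = 10, w_2 = 10, w_3 = 70. This suggests w_m = (-2)^(m + 1) + 2·3^m.
Base case (m = 1): the formula gives 10 = 10 = w_1.
Inductive step: suppose the statement holds for some i ≥ 1, so w_i = (-2)^(i + 1) + 2·3^i.
Then w_{i+1} = -2·w_i + 10·3^i = -2·((-2)^(i + 1) + 2·3^i) + 10·3^i = (-2)^(i + 2) + 2·3^(i + 1) = (-2)^((i+1) + 1) + 2·3^(i+1),
which is the claimed formula at m = i+1.
By induction, the statement is established for all m ≥ 1.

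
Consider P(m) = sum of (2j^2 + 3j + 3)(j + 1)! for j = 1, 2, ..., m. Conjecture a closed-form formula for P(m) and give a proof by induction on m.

P(m) = (2m + 1)(m + 2)! - 2

We claim P(m) = (2m + 1)(m + 2)! - 2 for all m ≥ 1.
For the base case m = 1: P(1) = 16, and the closed form gives 16. They agree.
Inductive step: suppose the statement holds for some j ≥ 1, so P(j) = (2j + 1)(j + 2)! - 2.
Then P(j+1) = P(j) + ((2j^2 + 7j + 8)(j + 2)!) = ((2j + 1)(j + 2)! - 2) + ((2j^2 + 7j + 8)(j + 2)!).
Simplifying, P(j+1) = (2(j+1) + 1)((j+1) + 2)! - 2,
which is the closed form with m = j+1.
By the principle of mathematical induction, the result holds for all m ≥ 1.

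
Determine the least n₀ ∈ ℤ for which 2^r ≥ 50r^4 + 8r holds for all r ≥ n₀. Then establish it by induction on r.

n₀ = 24

At r = 23: 8388608 < 13992234, so the inequality fails and n₀ ≥ 24. We prove 2^r ≥ 50r^4 + 8r for all r ≥ 24.
Base case (r = 24): 2^r = 16777216 and 50r^4 + 8r = 16588992, so 16777216 ≥ 16588992.
For the inductive step, assume it holds for an arbitrary m ≥ 24, so 2^m ≥ 50m^4 + 8m.
Then 2^(m + 1) = 2·(2^m) ≥ 2·(50m^4 + 8m).
Also, for m ≥ 24 we have 2·(50m^4 + 8m) ≥ 50(m+1)^4 + 8(m+1), since 2·(50m^4 + 8m) − (50(m+1)^4 + 8(m+1)) = 50m^4 - 200m^3 - 300m^2 - 192m - 58, which is nonnegative for all m ≥ 24.
Combining, 2^(m + 1) ≥ 50(m+1)^4 + 8(m+1).
This completes the induction.
Hence the smallest such n₀ is 24.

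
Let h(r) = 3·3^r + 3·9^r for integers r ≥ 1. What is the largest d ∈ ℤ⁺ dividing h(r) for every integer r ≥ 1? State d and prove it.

Computing the first values: h(1) = 36 and h(2) = 270; gcd(36, 270) = 18, so d ≤ 18.
We prove 18 | 3·3^r + 3·9^r for all r ≥ 1 by induction on r.
For the base case r = 1: h(1) = 36 = 18·(2), so 18 | h(1).
For the inductive step, assume it holds for an arbitrary k ≥ 1, i.e. 18 | h(k). Then
h(k+1) − 9·h(k) = (3·3^(k+1) + 3·9^(k+1)) − 9·(3·3^k + 3·9^k) = (3)·3^k·(3 − 9) = (-18)·3^k. Since 18 | h(k) by the inductive hypothesis, 18 | 9·h(k); and 18 | -18 since -18 = 18·-1. Therefore 18 | h(k+1).
By the principle of mathematical induction, the result holds for all r ≥ 1.
Therefore the largest such d is 18.

d = 18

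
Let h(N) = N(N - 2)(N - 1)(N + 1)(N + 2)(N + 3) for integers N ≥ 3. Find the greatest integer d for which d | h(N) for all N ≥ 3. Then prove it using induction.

Computing the first values: h(3) = 720 and h(4) = 5040; gcd(720, 5040) = 720, so d ≤ 720.
We prove 720 | N(N - 2)(N - 1)(N + 1)(N + 2)(N + 3) for all N ≥ 3 by induction on N.
For the base case N = 3: h(3) = 720 = 720·(1), so 720 | h(3).
Inductive step: assume the claim holds for N = r, i.e. 720 | h(r). Then
h(r+1) − h(r) = (r-1)·r·(r+1)·(r+2)·(r+3)·(r+4) − (r-2)·(r-1)·r·(r+1)·(r+2)·(r+3) = (r-1)·r·(r+1)·(r+2)·(r+3)·[(r+4) − (r-2)] = 6·(r-1)·r·(r+1)·(r+2)·(r+3). The product of 5 consecutive integers is divisible by (5)! = 120, so h(r+1) − h(r) is divisible by 6·120 = 720. By the inductive hypothesis 720 | h(r), hence 720 | h(r+1).
Hence, by induction on N, the claim holds for every N ≥ 3.
Therefore the largest such d is 720.

d = 720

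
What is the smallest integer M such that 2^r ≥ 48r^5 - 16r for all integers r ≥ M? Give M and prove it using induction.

At r = 30: 1073741824 < 1166399520, so the inequality fails and M ≥ 31. We prove 2^r ≥ 48r^5 - 16r for all r ≥ 31.
When r = 31: 2^r = 2147483648 and 48r^5 - 16r = 1374198752, so 2147483648 ≥ 1374198752.
Suppose the result is true for r = p, so 2^p ≥ 48p^5 - 16p.
Then 2^(p + 1) = 2·(2^p) ≥ 2·(48p^5 - 16p).
Also, for p ≥ 31 we have 2·(48p^5 - 16p) ≥ 48(p+1)^5 - 16(p+1), since 2·(48p^5 - 16p) − (48(p+1)^5 - 16(p+1)) = 48p^5 - 240p^4 - 480p^3 - 480p^2 - 256p - 32, which is nonnegative for all p ≥ 31.
Combining, 2^(p + 1) ≥ 48(p+1)^5 - 16(p+1).
By the principle of mathematical induction, the result holds for all r ≥ 31.
Hence the smallest such M is 31.

M = 31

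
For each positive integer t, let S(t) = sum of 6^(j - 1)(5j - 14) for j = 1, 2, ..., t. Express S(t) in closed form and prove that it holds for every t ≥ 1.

We claim S(t) = 6^t(t - 3) + 3 for all t ≥ 1.
When t = 1: S(1) = -9, and the closed form gives -9. They agree.
Suppose the result is true for t = j, so S(j) = 6^j(j - 3) + 3.
Then S(j+1) = S(j) + (6^j(5j - 9)) = (6^j(j - 3) + 3) + (6^j(5j - 9)).
Simplifying, S(j+1) = 6·6^j·j - 12·6^j + 3 = 6^(j+1)((j+1) - 3) + 3,
which is the closed form with t = j+1.
By induction, the statement is established for all t ≥ 1.

S(t) = 6^t(t - 3) + 3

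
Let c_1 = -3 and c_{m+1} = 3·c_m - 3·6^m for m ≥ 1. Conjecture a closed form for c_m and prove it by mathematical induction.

c_m = 3^m - 6^m

Computing the first terms: c_1 = -3, c_2 = -27, c_3 = -189. This suggests c_m = 3^m - 6^m.
Base step (m = 1): the formula gives -3 = -3 = c_1.
Suppose the result is true for m = p, so c_p = 3^p - 6^p.
Then c_{p+1} = 3·c_p - 3·6^p = 3·(3^p - 6^p) - 3·6^p = 3^(p + 1) - 6^(p + 1),
which is the claimed formula at m = p+1.
By induction, the statement is established for all m ≥ 1.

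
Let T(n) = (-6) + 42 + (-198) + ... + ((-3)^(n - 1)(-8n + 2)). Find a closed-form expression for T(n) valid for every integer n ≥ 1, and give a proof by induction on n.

We claim T(n) = 2(-3)^n·n for all n ≥ 1.
When n = 1: T(1) = -6, and the closed form gives -6. They agree.
Suppose the result is true for n = k, so T(k) = 2(-3)^k·k.
Then T(k+1) = T(k) + ((-3)^k(-8k - 6)) = (2(-3)^k·k) + ((-3)^k(-8k - 6)).
Simplifying, T(k+1) = (-3)^(k + 1)(2k + 2) = 2(-3)^(k+1)·(k+1),
which is the closed form with n = k+1.
By induction, the statement is established for all n ≥ 1.

T(n) = 2(-3)^n·n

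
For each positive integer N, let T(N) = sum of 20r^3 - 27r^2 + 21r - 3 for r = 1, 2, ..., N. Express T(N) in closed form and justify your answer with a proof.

T(N) = N(5N^3 + N^2 + 2N + 3)

We claim T(N) = N(5N^3 + N^2 + 2N + 3) for all N ≥ 1.
Base step (N = 1): T(1) = 11, and the closed form gives 11. They agree.
Suppose the result is true for N = r, so T(r) = r(5r^3 + r^2 + 2r + 3).
Then T(r+1) = T(r) + (20r^3 + 33r^2 + 27r + 11) = (r(5r^3 + r^2 + 2r + 3)) + (20r^3 + 33r^2 + 27r + 11).
Simplifying, T(r+1) = (r + 1)(5r^3 + 16r^2 + 19r + 11) = (r+1)(5(r+1)^3 + (r+1)^2 + 2(r+1) + 3),
which is the closed form with N = r+1.
By induction, the statement is established for all N ≥ 1.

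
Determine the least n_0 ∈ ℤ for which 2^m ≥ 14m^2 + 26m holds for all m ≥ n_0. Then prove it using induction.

At m = 10: 1024 < 1660, so the inequality fails and n_0 ≥ 11. We prove 2^m ≥ 14m^2 + 26m for all m ≥ 11.
For the base case m = 11: 2^m = 2048 and 14m^2 + 26m = 1980, so 2048 ≥ 1980.
Suppose the result is true for m = k, so 2^k ≥ 14k^2 + 26k.
Then 2^(k + 1) = 2·(2^k) ≥ 2·(14k^2 + 26k).
Also, for k ≥ 11 we have 2·(14k^2 + 26k) ≥ 14(k+1)^2 + 26(k+1), since 2·(14k^2 + 26k) − (14(k+1)^2 + 26(k+1)) = 14k^2 - 2k - 40, which is nonnegative for all k ≥ 11.
Combining, 2^(k + 1) ≥ 14(k+1)^2 + 26(k+1).
By induction, the statement is established for all m ≥ 11.
Hence the smallest such n_0 is 11.

n_0 = 11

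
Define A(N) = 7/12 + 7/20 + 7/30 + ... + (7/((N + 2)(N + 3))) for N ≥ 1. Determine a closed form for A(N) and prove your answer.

We claim A(N) = 7N/(3(N + 3)) for all N ≥ 1.
When N = 1: A(1) = 7/12, and the closed form gives 7/12. They agree.
Inductive step: suppose the statement holds for some j ≥ 1, so A(j) = 7j/(3(j + 3)).
Then A(j+1) = A(j) + (7/((j + 3)(j + 4))) = (7j/(3(j + 3))) + (7/((j + 3)(j + 4))).
Simplifying, A(j+1) = 7(j + 1)/(3(j + 4)) = 7(j+1)/(3((j+1) + 3)),
which is the closed form with N = j+1.
This completes the induction.

A(N) = 7N/(3(N + 3))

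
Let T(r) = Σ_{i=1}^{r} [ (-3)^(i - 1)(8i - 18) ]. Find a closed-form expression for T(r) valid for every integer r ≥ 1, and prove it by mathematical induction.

We claim T(r) = 2(-3)^r(-r + 2) - 4 for all r ≥ 1.
For the base case r = 1: T(1) = -10, and the closed form gives -10. They agree.
Inductive step: assume the claim holds for r = i, so T(i) = 2(-3)^i(-i + 2) - 4.
Then T(i+1) = T(i) + ((-3)^i(8i - 10)) = (2(-3)^i(-i + 2) - 4) + ((-3)^i(8i - 10)).
Simplifying, T(i+1) = 6(-3)^i·i - 6(-3)^i - 4 = 2(-3)^(i+1)(-(i+1) + 2) - 4,
which is the closed form with r = i+1.
Hence, by induction on r, the claim holds for every r ≥ 1.

T(r) = 2(-3)^r(-r + 2) - 4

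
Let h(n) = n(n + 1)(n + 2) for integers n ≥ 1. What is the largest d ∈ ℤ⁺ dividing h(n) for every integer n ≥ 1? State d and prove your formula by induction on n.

Computing the first values: h(1) = 6 and h(2) = 24; gcd(6, 24) = 6, so d ≤ 6.
We prove 6 | n(n + 1)(n + 2) for all n ≥ 1 by induction on n.
For the base case n = 1: h(1) = 6 = 6·(1), so 6 | h(1).
Inductive step: suppose the statement holds for some p ≥ 1, i.e. 6 | h(p). Then
h(p+1) − h(p) = (p+1)·(p+2)·(p+3) − p·(p+1)·(p+2) = (p+1)·(p+2)·[(p+3) − p] = 3·(p+1)·(p+2). The product of 2 consecutive integers is divisible by (2)! = 2, so h(p+1) − h(p) is divisible by 3·2 = 6. By the inductive hypothesis 6 | h(p), hence 6 | h(p+1).
Hence, by induction on n, the claim holds for every n ≥ 1.
Therefore the largest such d is 6.

d = 6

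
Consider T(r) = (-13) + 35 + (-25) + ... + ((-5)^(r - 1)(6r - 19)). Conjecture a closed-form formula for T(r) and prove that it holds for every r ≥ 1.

We claim T(r) = (-5)^r(-r + 3) - 3 for all r ≥ 1.
Base step (r = 1): T(1) = -13, and the closed form gives -13. They agree.
Suppose the result is true for r = k, so T(k) = (-5)^k(-k + 3) - 3.
Then T(k+1) = T(k) + ((-5)^k(6k - 13)) = ((-5)^k(-k + 3) - 3) + ((-5)^k(6k - 13)).
Simplifying, T(k+1) = 5(-5)^k·k - 10(-5)^k - 3 = (-5)^(k+1)(-(k+1) + 3) - 3,
which is the closed form with r = k+1.
By the principle of mathematical induction, the result holds for all r ≥ 1.

T(r) = (-5)^r(-r + 3) - 3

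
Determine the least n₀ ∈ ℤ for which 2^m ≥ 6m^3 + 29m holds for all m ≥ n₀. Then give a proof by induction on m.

n₀ = 15

At m = 14: 16384 < 16870, so the inequality fails and n₀ ≥ 15. We prove 2^m ≥ 6m^3 + 29m for all m ≥ 15.
Base step (m = 15): 2^m = 32768 and 6m^3 + 29m = 20685, so 32768 ≥ 20685.
For the inductive step, assume it holds for an arbitrary r ≥ 15, so 2^r ≥ 6r^3 + 29r.
Then 2^(r + 1) = 2·(2^r) ≥ 2·(6r^3 + 29r).
Also, for r ≥ 15 we have 2·(6r^3 + 29r) ≥ 6(r+1)^3 + 29(r+1), since 2·(6r^3 + 29r) − (6(r+1)^3 + 29(r+1)) = 6r^3 - 18r^2 + 11r - 35, which is nonnegative for all r ≥ 15.
Combining, 2^(r + 1) ≥ 6(r+1)^3 + 29(r+1).
By the principle of mathematical induction, the result holds for all m ≥ 15.
Hence the smallest such n₀ is 15.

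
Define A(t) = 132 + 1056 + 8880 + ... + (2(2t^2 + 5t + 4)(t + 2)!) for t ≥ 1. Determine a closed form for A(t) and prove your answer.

We claim A(t) = (4t + 2)(t + 3)! - 12 for all t ≥ 1.
For the base case t = 1: A(1) = 132, and the closed form gives 132. They agree.
Inductive step: assume the claim holds for t = j, so A(j) = (4j + 2)(j + 3)! - 12.
Then A(j+1) = A(j) + (2(2j^2 + 9j + 11)(j + 3)!) = ((4j + 2)(j + 3)! - 12) + (2(2j^2 + 9j + 11)(j + 3)!).
Simplifying, A(j+1) = (4(j+1) + 2)((j+1) + 3)! - 12,
which is the closed form with t = j+1.
Hence, by induction on t, the claim holds for every t ≥ 1.

A(t) = (4t + 2)(t + 3)! - 12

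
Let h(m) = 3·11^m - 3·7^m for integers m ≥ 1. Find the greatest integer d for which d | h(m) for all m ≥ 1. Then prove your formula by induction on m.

d = 12

Computing the first values: h(1) = 12 and h(2) = 216; gcd(12, 216) = 12, so d ≤ 12.
We prove 12 | 3·11^m - 3·7^m for all m ≥ 1 by induction on m.
Base case (m = 1): h(1) = 12 = 12·(1), so 12 | h(1).
Inductive step: suppose the statement holds for some r ≥ 1, i.e. 12 | h(r). Then
h(r+1) − 11·h(r) = (3·11^(r+1) - 3·7^(r+1)) − 11·(3·11^r - 3·7^r) = (-3)·7^r·(7 − 11) = (12)·7^r. Since 12 | h(r) by the inductive hypothesis, 12 | 11·h(r); and 12 | 12 since 12 = 12·1. Therefore 12 | h(r+1).
Hence, by induction on m, the claim holds for every m ≥ 1.
Therefore the largest such d is 12.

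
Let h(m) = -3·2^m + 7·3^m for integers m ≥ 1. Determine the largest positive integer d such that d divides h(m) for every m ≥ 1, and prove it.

d = 3

Computing the first values: h(1) = 15 and h(2) = 51; gcd(15, 51) = 3, so d ≤ 3.
We prove 3 | -3·2^m + 7·3^m for all m ≥ 1 by induction on m.
For the base case m = 1: h(1) = 15 = 3·(5), so 3 | h(1).
For the inductive step, assume it holds for an arbitrary k ≥ 1, i.e. 3 | h(k). Then
h(k+1) − 3·h(k) = (-3·2^(k+1) + 7·3^(k+1)) − 3·(-3·2^k + 7·3^k) = (-3)·2^k·(2 − 3) = (3)·2^k. Since 3 | h(k) by the inductive hypothesis, 3 | 3·h(k); and 3 | 3 since 3 = 3·1. Therefore 3 | h(k+1).
By the principle of mathematical induction, the result holds for all m ≥ 1.
Therefore the largest such d is 3.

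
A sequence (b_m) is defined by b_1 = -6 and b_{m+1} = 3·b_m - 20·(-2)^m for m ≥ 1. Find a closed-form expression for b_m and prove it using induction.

Computing the first terms: b_1 = -6, b_2 = 22, b_3 = -14. This suggests b_m = (-2)^(m + 2) + 2·3^(m - 1).
Base case (m = 1): the formula gives -6 = -6 = b_1.
Inductive step: assume the claim holds for m = k, so b_k = (-2)^(k + 2) + 2·3^(k - 1).
Then b_{k+1} = 3·b_k - 20·(-2)^k = 3·((-2)^(k + 2) + 2·3^(k - 1)) - 20·(-2)^k = (-2)^(k + 3) + 2·3^k = (-2)^((k+1) + 2) + 2·3^((k+1) - 1),
which is the claimed formula at m = k+1.
By induction, the statement is established for all m ≥ 1.

b_m = (-2)^(m + 2) + 2·3^(m - 1)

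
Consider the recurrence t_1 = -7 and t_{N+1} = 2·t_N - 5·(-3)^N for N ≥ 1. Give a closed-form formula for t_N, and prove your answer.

Computing the first terms: t_1 = -7, t_2 = 1, t_3 = -43. This suggests t_N = (-3)^N - 2^(N + 1).
Base case (N = 1): the formula gives -7 = -7 = t_1.
Inductive step: suppose the statement holds for some i ≥ 1, so t_i = (-3)^i - 2^(i + 1).
Then t_{i+1} = 2·t_i - 5·(-3)^i = 2·((-3)^i - 2^(i + 1)) - 5·(-3)^i = (-3)^(i + 1) - 2^(i + 2) = (-3)^(i+1) - 2^((i+1) + 1),
which is the claimed formula at N = i+1.
By the principle of mathematical induction, the result holds for all N ≥ 1.

t_N = (-3)^N - 2^(N + 1)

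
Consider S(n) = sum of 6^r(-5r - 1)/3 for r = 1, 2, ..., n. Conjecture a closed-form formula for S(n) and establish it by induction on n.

We claim S(n) = -2·6^n·n for all n ≥ 1.
Base step (n = 1): S(1) = -12, and the closed form gives -12. They agree.
Inductive step: assume the claim holds for n = r, so S(r) = -2·6^r·r.
Then S(r+1) = S(r) + (6^r(-10r - 12)) = (-2·6^r·r) + (6^r(-10r - 12)).
Simplifying, S(r+1) = 12·6^r(-r - 1) = -2·6^(r+1)·(r+1),
which is the closed form with n = r+1.
Hence, by induction on n, the claim holds for every n ≥ 1.

S(n) = -2·6^n·n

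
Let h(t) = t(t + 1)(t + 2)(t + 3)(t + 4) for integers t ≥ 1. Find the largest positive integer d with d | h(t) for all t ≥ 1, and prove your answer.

Computing the first values: h(1) = 120 and h(2) = 720; gcd(120, 720) = 120, so d ≤ 120.
We prove 120 | t(t + 1)(t + 2)(t + 3)(t + 4) for all t ≥ 1 by induction on t.
For the base case t = 1: h(1) = 120 = 120·(1), so 120 | h(1).
Inductive step: assume the claim holds for t = k, i.e. 120 | h(k). Then
h(k+1) − h(k) = (k+1)·(k+2)·(k+3)·(k+4)·(k+5) − k·(k+1)·(k+2)·(k+3)·(k+4) = (k+1)·(k+2)·(k+3)·(k+4)·[(k+5) − k] = 5·(k+1)·(k+2)·(k+3)·(k+4). The product of 4 consecutive integers is divisible by (4)! = 24, so h(k+1) − h(k) is divisible by 5·24 = 120. By the inductive hypothesis 120 | h(k), hence 120 | h(k+1).
By the principle of mathematical induction, the result holds for all t ≥ 1.
Therefore the largest such d is 120.

d = 120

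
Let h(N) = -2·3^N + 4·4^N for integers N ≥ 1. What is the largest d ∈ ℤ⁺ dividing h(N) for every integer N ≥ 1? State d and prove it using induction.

Computing the first values: h(1) = 10 and h(2) = 46; gcd(10, 46) = 2, so d ≤ 2.
We prove 2 | -2·3^N + 4·4^N for all N ≥ 1 by induction on N.
When N = 1: h(1) = 10 = 2·(5), so 2 | h(1).
Suppose the result is true for N = j, i.e. 2 | h(j). Then
h(j+1) − 4·h(j) = (-2·3^(j+1) + 4·4^(j+1)) − 4·(-2·3^j + 4·4^j) = (-2)·3^j·(3 − 4) = (2)·3^j. Since 2 | h(j) by the inductive hypothesis, 2 | 4·h(j); and 2 | 2 since 2 = 2·1. Therefore 2 | h(j+1).
By the principle of mathematical induction, the result holds for all N ≥ 1.
Therefore the largest such d is 2.

d = 2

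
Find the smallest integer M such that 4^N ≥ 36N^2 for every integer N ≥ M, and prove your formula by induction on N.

At N = 4: 256 < 576, so the inequality fails and M ≥ 5. We prove 4^N ≥ 36N^2 for all N ≥ 5.
For the base case N = 5: 4^N = 1024 and 36N^2 = 900, so 1024 ≥ 900.
Inductive step: assume the claim holds for N = m, so 4^m ≥ 36m^2.
Then 4^(m + 1) = 4·(4^m) ≥ 4·(36m^2).
Also, for m ≥ 5 we have 4·(36m^2) ≥ 36(m+1)^2, since 4 ≥ (1 + 1/m)^2 for all m ≥ 5.
Combining, 4^(m + 1) ≥ 36(m+1)^2.
By the principle of mathematical induction, the result holds for all N ≥ 5.
Hence the smallest such M is 5.

M = 5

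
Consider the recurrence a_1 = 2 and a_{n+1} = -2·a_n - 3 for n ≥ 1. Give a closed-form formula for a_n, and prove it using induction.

a_n = 3(-2)^(n - 1) - 1

Computing the first terms: a_1 = 2, a_2 = -7, a_3 = 11. This suggests a_n = 3(-2)^(n - 1) - 1.
For the base case n = 1: the formula gives 2 = 2 = a_1.
Suppose the result is true for n = p, so a_p = 3(-2)^(p - 1) - 1.
Then a_{p+1} = -2·a_p - 3 = -2·(3(-2)^(p - 1) - 1) - 3 = 3(-2)^p - 1 = 3(-2)^((p+1) - 1) - 1,
which is the claimed formula at n = p+1.
By induction, the statement is established for all n ≥ 1.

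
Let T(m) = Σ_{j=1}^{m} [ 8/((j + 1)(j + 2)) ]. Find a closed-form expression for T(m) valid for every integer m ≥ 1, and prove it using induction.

We claim T(m) = 4m/(m + 2) for all m ≥ 1.
Base case (m = 1): T(1) = 4/3, and the closed form gives 4/3. They agree.
For the inductive step, assume it holds for an arbitrary j ≥ 1, so T(j) = 4j/(j + 2).
Then T(j+1) = T(j) + (8/((j + 2)(j + 3))) = (4j/(j + 2)) + (8/((j + 2)(j + 3))).
Simplifying, T(j+1) = 4(j + 1)/(j + 3) = 4(j+1)/((j+1) + 2),
which is the closed form with m = j+1.
By the principle of mathematical induction, the result holds for all m ≥ 1.

T(m) = 4m/(m + 2)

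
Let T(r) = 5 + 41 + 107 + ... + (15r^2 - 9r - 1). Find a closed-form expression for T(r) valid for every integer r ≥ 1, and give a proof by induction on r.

We claim T(r) = r(5r^2 + 3r - 3) for all r ≥ 1.
For the base case r = 1: T(1) = 5, and the closed form gives 5. They agree.
For the inductive step, assume it holds for an arbitrary j ≥ 1, so T(j) = j(5j^2 + 3j - 3).
Then T(j+1) = T(j) + (15j^2 + 21j + 5) = (j(5j^2 + 3j - 3)) + (15j^2 + 21j + 5).
Simplifying, T(j+1) = (j + 1)(5j^2 + 13j + 5) = (j+1)(5(j+1)^2 + 3(j+1) - 3),
which is the closed form with r = j+1.
By induction, the statement is established for all r ≥ 1.

T(r) = r(5r^2 + 3r - 3)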